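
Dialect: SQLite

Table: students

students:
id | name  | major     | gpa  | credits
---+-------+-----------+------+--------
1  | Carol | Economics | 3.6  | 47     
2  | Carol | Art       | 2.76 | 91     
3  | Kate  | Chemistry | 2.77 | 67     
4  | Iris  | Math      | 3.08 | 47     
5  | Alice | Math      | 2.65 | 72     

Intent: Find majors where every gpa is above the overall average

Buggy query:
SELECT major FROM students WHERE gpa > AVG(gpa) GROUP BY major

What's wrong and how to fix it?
Bug: WHERE evaluates per row before aggregation, so AVG() is unavailable

Fix: Compute the overall average in a scalar subquery and compare each group's MIN against it in HAVING

Corrected query:
SELECT major FROM students GROUP BY major HAVING MIN(gpa) > (SELECT AVG(gpa) FROM students)

Result:
major    
---------
Economics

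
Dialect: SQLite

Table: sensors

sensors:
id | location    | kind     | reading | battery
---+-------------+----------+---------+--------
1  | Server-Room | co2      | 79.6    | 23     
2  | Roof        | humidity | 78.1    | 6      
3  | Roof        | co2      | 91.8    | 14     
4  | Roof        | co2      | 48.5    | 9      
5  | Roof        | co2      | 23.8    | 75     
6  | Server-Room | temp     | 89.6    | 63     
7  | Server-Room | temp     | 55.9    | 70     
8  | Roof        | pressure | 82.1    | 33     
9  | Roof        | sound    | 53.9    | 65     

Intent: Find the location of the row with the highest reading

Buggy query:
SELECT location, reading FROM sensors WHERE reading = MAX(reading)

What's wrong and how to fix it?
Bug: WHERE is evaluated per row; an aggregate over the whole table isn't defined there

Fix: Use a subquery: WHERE reading = (SELECT MAX(reading) FROM sensors)

Corrected query:
SELECT location, reading FROM sensors WHERE reading = (SELECT MAX(reading) FROM sensors)

Result:
location | reading
---------+--------
Roof     | 91.8   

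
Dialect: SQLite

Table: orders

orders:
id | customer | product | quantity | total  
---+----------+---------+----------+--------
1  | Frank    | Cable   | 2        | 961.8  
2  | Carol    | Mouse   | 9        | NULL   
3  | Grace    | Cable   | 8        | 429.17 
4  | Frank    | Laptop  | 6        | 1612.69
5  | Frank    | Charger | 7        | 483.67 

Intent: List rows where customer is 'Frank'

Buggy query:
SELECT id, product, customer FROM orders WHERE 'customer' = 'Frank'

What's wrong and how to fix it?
Bug: 'customer' in single quotes is a string literal, not the column; the comparison is literal-vs-literal and never true

Fix: Remove the quotes around the column name (or use double quotes for an identifier)

Corrected query:
SELECT id, product, customer FROM orders WHERE customer = 'Frank'

Result:
id | product | customer
---+---------+---------
1  | Cable   | Frank   
4  | Laptop  | Frank   
5  | Charger | Frank   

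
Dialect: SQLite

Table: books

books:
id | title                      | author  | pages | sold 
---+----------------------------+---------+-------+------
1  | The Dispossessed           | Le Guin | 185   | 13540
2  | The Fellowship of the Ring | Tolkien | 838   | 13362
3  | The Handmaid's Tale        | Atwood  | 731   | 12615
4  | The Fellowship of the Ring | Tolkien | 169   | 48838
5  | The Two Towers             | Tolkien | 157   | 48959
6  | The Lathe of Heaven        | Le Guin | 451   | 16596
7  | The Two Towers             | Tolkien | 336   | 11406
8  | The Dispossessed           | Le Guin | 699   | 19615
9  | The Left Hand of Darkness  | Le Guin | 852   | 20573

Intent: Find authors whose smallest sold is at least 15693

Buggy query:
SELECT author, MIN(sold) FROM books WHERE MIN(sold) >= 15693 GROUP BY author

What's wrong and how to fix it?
Bug: Aggregates like MIN are computed per group after WHERE runs

Fix: Replace WHERE with HAVING after the GROUP BY

Corrected query:
SELECT author, MIN(sold) FROM books GROUP BY author HAVING MIN(sold) >= 15693

Result:
(no rows)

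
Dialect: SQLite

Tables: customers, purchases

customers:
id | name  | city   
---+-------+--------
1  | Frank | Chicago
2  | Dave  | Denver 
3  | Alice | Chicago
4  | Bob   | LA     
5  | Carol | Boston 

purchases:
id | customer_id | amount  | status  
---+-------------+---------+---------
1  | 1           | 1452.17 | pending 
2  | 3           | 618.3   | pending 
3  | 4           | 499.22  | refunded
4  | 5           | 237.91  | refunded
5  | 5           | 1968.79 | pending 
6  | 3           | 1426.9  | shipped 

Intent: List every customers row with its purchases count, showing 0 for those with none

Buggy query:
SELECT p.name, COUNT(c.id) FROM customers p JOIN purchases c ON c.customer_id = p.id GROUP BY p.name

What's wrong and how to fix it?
Bug: An inner join excludes parents with zero children

Fix: Switch to LEFT JOIN to retain unmatched parent rows

Corrected query:
SELECT p.name, COUNT(c.id) FROM customers p LEFT JOIN purchases c ON c.customer_id = p.id GROUP BY p.name

Result:
name  | COUNT(c.id)
------+------------
Alice | 2          
Bob   | 1          
Carol | 2          
Dave  | 0          
Frank | 1          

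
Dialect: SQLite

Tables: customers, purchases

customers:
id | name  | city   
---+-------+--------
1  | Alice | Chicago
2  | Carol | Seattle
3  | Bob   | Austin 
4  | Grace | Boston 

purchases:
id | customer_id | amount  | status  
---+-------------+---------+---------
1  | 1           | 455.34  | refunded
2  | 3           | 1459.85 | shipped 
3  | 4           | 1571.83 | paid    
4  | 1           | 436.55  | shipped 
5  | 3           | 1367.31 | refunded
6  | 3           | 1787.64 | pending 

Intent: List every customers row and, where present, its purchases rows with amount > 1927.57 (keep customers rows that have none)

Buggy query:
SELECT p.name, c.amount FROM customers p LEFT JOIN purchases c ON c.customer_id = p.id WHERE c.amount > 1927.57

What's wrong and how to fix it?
Bug: Filtering c.amount in WHERE discards the NULL rows produced by LEFT JOIN, turning it into an inner join

Fix: Move the right-table condition into the ON clause so unmatched parents are kept

Corrected query:
SELECT p.name, c.amount FROM customers p LEFT JOIN purchases c ON c.customer_id = p.id AND c.amount > 1927.57

Result:
name  | amount
------+-------
Alice | NULL  
Carol | NULL  
Bob   | NULL  
Grace | NULL  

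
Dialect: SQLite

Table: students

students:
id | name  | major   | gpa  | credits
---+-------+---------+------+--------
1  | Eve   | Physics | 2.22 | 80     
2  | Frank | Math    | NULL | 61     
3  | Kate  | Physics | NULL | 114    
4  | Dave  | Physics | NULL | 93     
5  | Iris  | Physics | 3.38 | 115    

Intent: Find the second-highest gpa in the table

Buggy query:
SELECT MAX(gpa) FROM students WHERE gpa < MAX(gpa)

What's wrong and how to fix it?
Bug: The inner MAX is an aggregate inside WHERE, which is not allowed

Fix: Put the inner MAX in a scalar subquery

Corrected query:
SELECT MAX(gpa) FROM students WHERE gpa < (SELECT MAX(gpa) FROM students)

Result:
MAX(gpa)
--------
2.22    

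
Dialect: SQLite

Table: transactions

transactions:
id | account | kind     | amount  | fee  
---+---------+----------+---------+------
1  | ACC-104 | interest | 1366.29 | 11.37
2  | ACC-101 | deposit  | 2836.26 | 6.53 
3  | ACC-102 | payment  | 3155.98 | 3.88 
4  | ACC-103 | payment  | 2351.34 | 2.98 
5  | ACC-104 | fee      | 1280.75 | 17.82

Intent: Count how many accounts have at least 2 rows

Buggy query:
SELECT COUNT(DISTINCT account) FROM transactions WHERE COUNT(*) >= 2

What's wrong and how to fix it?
Bug: WHERE filters individual rows, not groups, so a group-level COUNT is invalid there

Fix: Use a subquery that GROUPs and filters with HAVING, then count its rows

Corrected query:
SELECT COUNT(*) FROM (SELECT account FROM transactions GROUP BY account HAVING COUNT(*) >= 2)

Result:
COUNT(*)
--------
1       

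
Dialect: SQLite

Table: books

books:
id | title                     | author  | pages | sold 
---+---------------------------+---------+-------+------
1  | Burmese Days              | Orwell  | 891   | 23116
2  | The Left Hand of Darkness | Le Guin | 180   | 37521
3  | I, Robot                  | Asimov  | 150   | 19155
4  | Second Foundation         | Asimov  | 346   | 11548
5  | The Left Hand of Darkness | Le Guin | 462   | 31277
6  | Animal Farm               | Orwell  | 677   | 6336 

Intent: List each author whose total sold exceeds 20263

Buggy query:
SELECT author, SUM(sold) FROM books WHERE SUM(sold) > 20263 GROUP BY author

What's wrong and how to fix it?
Bug: WHERE runs before GROUP BY, so aggregates aren't available there

Fix: Use HAVING (which filters groups after aggregation) instead of WHERE

Corrected query:
SELECT author, SUM(sold) FROM books GROUP BY author HAVING SUM(sold) > 20263

Result:
author  | SUM(sold)
--------+----------
Asimov  | 30703    
Le Guin | 68798    
Orwell  | 29452    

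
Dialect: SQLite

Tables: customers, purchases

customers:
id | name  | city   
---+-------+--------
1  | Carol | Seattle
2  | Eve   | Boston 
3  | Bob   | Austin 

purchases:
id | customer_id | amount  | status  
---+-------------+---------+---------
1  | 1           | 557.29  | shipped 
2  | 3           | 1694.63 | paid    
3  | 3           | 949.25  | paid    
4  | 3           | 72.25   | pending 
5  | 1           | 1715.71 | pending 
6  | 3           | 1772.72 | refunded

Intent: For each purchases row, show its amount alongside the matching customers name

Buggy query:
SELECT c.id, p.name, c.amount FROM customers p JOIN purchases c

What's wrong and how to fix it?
Bug: Missing join condition: each purchases row is matched to all customers rows instead of just its own

Fix: Specify the join condition linking the foreign key to the parent id

Corrected query:
SELECT c.id, p.name, c.amount FROM customers p JOIN purchases c ON c.customer_id = p.id

Result:
id | name  | amount 
---+-------+--------
1  | Carol | 557.29 
2  | Bob   | 1694.63
3  | Bob   | 949.25 
4  | Bob   | 72.25  
5  | Carol | 1715.71
6  | Bob   | 1772.72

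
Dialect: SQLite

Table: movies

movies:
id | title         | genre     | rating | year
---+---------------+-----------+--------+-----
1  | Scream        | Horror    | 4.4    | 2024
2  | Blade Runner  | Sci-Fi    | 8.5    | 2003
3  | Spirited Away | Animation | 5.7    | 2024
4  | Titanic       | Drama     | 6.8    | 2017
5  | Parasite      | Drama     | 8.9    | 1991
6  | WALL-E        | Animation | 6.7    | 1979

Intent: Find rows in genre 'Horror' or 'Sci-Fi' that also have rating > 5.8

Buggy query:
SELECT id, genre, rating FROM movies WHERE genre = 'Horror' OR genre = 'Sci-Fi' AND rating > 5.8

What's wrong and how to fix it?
Bug: Without parentheses, AND is evaluated before OR, so the rating filter only applies to the 'Sci-Fi' branch

Fix: Add parentheses around the OR so the AND applies to both alternatives

Corrected query:
SELECT id, genre, rating FROM movies WHERE (genre = 'Horror' OR genre = 'Sci-Fi') AND rating > 5.8

Result:
id | genre  | rating
---+--------+-------
2  | Sci-Fi | 8.5   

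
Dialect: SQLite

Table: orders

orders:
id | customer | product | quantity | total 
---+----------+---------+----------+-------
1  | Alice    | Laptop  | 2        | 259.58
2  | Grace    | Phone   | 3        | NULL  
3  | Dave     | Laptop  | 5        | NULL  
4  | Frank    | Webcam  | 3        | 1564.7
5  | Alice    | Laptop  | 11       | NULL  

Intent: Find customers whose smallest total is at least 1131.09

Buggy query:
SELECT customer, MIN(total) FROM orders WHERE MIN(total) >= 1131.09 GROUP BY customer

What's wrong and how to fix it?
Bug: MIN() in WHERE is a misuse of aggregate

Fix: Replace WHERE with HAVING after the GROUP BY

Corrected query:
SELECT customer, MIN(total) FROM orders GROUP BY customer HAVING MIN(total) >= 1131.09

Result:
customer | MIN(total)
---------+-----------
Frank    | 1564.7    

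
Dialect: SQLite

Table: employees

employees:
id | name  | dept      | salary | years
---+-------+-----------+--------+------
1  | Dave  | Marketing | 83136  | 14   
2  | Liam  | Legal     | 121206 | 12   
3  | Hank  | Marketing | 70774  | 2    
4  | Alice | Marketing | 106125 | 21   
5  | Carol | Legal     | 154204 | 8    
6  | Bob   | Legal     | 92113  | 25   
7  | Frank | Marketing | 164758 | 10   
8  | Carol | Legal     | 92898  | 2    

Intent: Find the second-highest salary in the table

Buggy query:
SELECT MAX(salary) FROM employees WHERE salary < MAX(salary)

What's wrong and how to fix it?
Bug: The inner MAX is an aggregate inside WHERE, which is not allowed

Fix: Compute the overall MAX in a subquery, then take MAX of rows below it

Corrected query:
SELECT MAX(salary) FROM employees WHERE salary < (SELECT MAX(salary) FROM employees)

Result:
MAX(salary)
-----------
154204     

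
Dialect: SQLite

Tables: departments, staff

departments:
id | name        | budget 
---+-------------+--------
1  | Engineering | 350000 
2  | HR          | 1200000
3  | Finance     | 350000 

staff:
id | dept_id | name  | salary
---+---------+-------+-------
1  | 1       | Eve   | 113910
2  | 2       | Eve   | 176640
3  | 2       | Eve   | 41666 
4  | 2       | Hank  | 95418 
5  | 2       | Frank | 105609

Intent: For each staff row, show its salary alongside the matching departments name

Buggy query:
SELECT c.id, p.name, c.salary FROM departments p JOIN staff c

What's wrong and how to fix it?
Bug: JOIN with no ON clause produces a cartesian product; every staff row pairs with every departments row

Fix: Add ON c.dept_id = p.id to the JOIN

Corrected query:
SELECT c.id, p.name, c.salary FROM departments p JOIN staff c ON c.dept_id = p.id

Result:
id | name        | salary
---+-------------+-------
1  | Engineering | 113910
2  | HR          | 176640
3  | HR          | 41666 
4  | HR          | 95418 
5  | HR          | 105609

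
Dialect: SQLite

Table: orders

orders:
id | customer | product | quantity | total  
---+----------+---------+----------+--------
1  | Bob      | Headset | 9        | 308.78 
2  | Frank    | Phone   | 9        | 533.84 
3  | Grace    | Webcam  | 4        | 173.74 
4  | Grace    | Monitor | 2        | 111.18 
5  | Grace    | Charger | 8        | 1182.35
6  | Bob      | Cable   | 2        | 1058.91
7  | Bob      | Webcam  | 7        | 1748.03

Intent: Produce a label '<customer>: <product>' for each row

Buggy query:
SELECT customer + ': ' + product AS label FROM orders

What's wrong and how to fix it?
Bug: '+' is numeric addition; on text columns SQLite converts them to 0 instead of concatenating

Fix: Use the || operator for string concatenation

Corrected query:
SELECT customer || ': ' || product AS label FROM orders

Result:
label         
--------------
Bob: Headset  
Frank: Phone  
Grace: Webcam 
Grace: Monitor
Grace: Charger
Bob: Cable    
Bob: Webcam   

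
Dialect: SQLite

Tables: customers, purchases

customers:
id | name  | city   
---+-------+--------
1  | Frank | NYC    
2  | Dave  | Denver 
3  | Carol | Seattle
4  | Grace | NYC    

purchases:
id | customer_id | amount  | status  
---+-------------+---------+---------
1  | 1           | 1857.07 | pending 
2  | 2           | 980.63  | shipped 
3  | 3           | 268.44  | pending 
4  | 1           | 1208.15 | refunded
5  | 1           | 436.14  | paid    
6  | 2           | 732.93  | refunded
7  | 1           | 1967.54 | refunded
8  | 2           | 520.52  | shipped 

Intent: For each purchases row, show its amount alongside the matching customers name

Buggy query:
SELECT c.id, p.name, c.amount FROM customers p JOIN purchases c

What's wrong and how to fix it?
Bug: Missing join condition: each purchases row is matched to all customers rows instead of just its own

Fix: Specify the join condition linking the foreign key to the parent id

Corrected query:
SELECT c.id, p.name, c.amount FROM customers p JOIN purchases c ON c.customer_id = p.id

Result:
id | name  | amount 
---+-------+--------
1  | Frank | 1857.07
2  | Dave  | 980.63 
3  | Carol | 268.44 
4  | Frank | 1208.15
5  | Frank | 436.14 
6  | Dave  | 732.93 
7  | Frank | 1967.54
8  | Dave  | 520.52 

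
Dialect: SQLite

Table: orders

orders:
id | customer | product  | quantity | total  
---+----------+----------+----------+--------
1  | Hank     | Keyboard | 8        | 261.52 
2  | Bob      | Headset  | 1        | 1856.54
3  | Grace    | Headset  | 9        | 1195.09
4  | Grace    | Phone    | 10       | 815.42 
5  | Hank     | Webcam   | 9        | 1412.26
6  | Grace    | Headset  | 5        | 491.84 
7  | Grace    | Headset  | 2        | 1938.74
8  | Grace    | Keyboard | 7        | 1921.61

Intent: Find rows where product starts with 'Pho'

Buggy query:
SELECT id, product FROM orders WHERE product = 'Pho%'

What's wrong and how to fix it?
Bug: Wildcards only work with LIKE; '=' treats '%' as a literal character

Fix: Replace '=' with LIKE so 'Pho%' is treated as a pattern

Corrected query:
SELECT id, product FROM orders WHERE product LIKE 'Pho%'

Result:
id | product
---+--------
4  | Phone  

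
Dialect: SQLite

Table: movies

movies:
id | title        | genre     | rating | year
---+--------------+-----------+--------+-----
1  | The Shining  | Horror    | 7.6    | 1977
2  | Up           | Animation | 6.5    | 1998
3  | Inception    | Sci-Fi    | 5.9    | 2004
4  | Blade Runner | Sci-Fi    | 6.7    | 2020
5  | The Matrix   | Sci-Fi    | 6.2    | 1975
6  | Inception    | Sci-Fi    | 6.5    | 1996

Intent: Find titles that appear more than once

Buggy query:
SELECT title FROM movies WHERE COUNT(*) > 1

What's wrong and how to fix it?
Bug: WHERE can't reference COUNT(*); aggregates are computed after WHERE

Fix: Group first, then use HAVING for the count condition

Corrected query:
SELECT title FROM movies GROUP BY title HAVING COUNT(*) > 1

Result:
title    
---------
Inception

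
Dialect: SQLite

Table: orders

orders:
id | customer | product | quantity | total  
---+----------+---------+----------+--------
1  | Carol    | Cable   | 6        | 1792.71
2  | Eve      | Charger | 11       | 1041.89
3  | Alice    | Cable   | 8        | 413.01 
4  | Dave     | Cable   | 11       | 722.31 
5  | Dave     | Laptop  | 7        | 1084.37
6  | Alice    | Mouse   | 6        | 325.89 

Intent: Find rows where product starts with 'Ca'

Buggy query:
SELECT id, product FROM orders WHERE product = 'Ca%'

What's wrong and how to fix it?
Bug: Wildcards only work with LIKE; '=' treats '%' as a literal character

Fix: Use LIKE for wildcard pattern matching

Corrected query:
SELECT id, product FROM orders WHERE product LIKE 'Ca%'

Result:
id | product
---+--------
1  | Cable  
3  | Cable  
4  | Cable  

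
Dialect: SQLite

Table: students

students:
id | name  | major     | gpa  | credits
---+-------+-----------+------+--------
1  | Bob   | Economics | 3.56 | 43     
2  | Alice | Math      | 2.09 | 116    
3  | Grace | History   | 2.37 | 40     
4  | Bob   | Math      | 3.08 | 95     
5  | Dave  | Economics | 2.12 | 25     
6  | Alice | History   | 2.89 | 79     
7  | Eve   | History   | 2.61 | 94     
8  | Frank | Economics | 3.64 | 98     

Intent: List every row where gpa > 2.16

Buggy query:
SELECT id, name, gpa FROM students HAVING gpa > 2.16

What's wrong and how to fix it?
Bug: This is a non-aggregate query (no GROUP BY, no aggregates), so in SQLite the HAVING clause is invalid here; a row-level condition belongs in WHERE

Fix: Use WHERE for row-level filtering

Corrected query:
SELECT id, name, gpa FROM students WHERE gpa > 2.16

Result:
id | name  | gpa 
---+-------+-----
1  | Bob   | 3.56
3  | Grace | 2.37
4  | Bob   | 3.08
6  | Alice | 2.89
7  | Eve   | 2.61
8  | Frank | 3.64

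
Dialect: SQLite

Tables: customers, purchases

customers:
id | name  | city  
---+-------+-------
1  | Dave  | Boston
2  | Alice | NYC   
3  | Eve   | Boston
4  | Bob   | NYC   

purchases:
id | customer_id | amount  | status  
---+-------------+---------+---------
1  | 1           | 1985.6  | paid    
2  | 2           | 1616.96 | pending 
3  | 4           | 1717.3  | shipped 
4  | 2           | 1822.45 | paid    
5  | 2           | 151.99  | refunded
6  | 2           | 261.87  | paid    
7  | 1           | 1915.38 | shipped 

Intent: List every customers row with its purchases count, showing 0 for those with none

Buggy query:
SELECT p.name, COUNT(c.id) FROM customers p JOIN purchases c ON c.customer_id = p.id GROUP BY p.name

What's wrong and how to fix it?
Bug: An inner join excludes parents with zero children

Fix: Use LEFT JOIN so parents without children still appear (COUNT(c.id) gives 0)

Corrected query:
SELECT p.name, COUNT(c.id) FROM customers p LEFT JOIN purchases c ON c.customer_id = p.id GROUP BY p.name

Result:
name  | COUNT(c.id)
------+------------
Alice | 4          
Bob   | 1          
Dave  | 2          
Eve   | 0          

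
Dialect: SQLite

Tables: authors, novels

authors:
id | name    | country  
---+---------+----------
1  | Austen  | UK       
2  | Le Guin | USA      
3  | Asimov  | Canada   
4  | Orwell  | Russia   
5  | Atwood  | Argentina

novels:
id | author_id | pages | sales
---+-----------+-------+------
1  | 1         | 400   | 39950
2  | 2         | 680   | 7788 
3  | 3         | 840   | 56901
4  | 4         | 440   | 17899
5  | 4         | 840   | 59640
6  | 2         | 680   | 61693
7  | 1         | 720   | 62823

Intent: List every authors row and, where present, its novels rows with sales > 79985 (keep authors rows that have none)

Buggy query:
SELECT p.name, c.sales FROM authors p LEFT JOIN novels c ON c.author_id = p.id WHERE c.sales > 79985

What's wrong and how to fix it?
Bug: A WHERE condition on the right-hand table after LEFT JOIN drops unmatched parents

Fix: Put 'c.sales > 79985' in the JOIN's ON clause instead of WHERE

Corrected query:
SELECT p.name, c.sales FROM authors p LEFT JOIN novels c ON c.author_id = p.id AND c.sales > 79985

Result:
name    | sales
--------+------
Austen  | NULL 
Le Guin | NULL 
Asimov  | NULL 
Orwell  | NULL 
Atwood  | NULL 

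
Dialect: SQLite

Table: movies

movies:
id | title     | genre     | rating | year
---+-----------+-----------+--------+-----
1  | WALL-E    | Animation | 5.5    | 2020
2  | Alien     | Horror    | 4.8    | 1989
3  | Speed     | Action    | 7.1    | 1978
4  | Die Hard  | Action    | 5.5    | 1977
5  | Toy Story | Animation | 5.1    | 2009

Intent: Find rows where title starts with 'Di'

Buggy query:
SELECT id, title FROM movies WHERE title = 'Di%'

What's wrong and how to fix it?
Bug: Wildcards only work with LIKE; '=' treats '%' as a literal character

Fix: Use LIKE for wildcard pattern matching

Corrected query:
SELECT id, title FROM movies WHERE title LIKE 'Di%'

Result:
id | title   
---+---------
4  | Die Hard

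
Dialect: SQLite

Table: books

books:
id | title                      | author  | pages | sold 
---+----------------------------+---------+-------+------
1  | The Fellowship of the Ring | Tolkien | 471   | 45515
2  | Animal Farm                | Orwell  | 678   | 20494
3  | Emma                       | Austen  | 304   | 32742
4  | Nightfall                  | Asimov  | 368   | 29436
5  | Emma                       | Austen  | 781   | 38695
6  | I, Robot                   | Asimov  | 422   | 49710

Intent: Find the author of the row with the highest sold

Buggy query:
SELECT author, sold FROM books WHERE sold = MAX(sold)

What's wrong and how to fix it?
Bug: MAX(sold) is an aggregate and cannot be used directly in WHERE

Fix: Use a subquery: WHERE sold = (SELECT MAX(sold) FROM books)

Corrected query:
SELECT author, sold FROM books WHERE sold = (SELECT MAX(sold) FROM books)

Result:
author | sold 
-------+------
Asimov | 49710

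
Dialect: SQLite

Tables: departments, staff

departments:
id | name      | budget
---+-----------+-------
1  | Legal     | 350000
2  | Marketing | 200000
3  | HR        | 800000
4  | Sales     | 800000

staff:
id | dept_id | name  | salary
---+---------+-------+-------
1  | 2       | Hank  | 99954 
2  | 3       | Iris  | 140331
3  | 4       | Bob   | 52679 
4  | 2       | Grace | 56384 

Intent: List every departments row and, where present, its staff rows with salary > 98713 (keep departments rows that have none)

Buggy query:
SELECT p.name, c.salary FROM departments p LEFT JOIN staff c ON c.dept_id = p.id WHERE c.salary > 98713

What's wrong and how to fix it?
Bug: Filtering c.salary in WHERE discards the NULL rows produced by LEFT JOIN, turning it into an inner join

Fix: Move the right-table condition into the ON clause so unmatched parents are kept

Corrected query:
SELECT p.name, c.salary FROM departments p LEFT JOIN staff c ON c.dept_id = p.id AND c.salary > 98713

Result:
name      | salary
----------+-------
Legal     | NULL  
Marketing | 99954 
HR        | 140331
Sales     | NULL  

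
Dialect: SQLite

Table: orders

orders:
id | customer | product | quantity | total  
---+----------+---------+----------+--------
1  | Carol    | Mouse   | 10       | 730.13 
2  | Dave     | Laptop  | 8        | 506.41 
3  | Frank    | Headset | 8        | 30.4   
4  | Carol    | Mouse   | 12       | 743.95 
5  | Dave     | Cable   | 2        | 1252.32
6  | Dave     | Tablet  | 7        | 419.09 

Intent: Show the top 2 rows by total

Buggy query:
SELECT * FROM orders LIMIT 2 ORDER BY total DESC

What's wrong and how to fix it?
Bug: ORDER BY cannot follow LIMIT; LIMIT is the final clause

Fix: Swap the clauses: ORDER BY first, then LIMIT

Corrected query:
SELECT * FROM orders ORDER BY total DESC LIMIT 2

Result:
id | customer | product | quantity | total  
---+----------+---------+----------+--------
5  | Dave     | Cable   | 2        | 1252.32
4  | Carol    | Mouse   | 12       | 743.95 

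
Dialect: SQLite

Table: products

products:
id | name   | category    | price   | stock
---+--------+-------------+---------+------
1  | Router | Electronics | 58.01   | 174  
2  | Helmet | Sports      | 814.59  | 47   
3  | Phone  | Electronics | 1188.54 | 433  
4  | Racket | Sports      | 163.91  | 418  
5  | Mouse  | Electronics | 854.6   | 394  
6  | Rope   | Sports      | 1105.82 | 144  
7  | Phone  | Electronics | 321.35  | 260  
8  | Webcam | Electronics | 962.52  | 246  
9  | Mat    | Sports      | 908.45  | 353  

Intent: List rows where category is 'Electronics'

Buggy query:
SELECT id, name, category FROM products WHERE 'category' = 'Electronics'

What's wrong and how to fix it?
Bug: Single quotes denote string literals in SQL; the column name is being compared as a constant string

Fix: Remove the quotes around the column name (or use double quotes for an identifier)

Corrected query:
SELECT id, name, category FROM products WHERE category = 'Electronics'

Result:
id | name   | category   
---+--------+------------
1  | Router | Electronics
3  | Phone  | Electronics
5  | Mouse  | Electronics
7  | Phone  | Electronics
8  | Webcam | Electronics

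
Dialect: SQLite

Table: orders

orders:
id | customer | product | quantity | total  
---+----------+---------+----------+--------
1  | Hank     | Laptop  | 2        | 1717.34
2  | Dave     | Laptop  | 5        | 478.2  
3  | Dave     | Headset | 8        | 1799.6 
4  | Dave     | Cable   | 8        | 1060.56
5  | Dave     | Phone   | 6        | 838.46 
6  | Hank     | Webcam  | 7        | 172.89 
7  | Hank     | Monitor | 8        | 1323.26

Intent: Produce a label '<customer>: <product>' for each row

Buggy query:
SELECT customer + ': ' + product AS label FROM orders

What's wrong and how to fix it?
Bug: SQLite uses || for string concatenation; + coerces text to numbers (yielding 0)

Fix: Replace + with || to concatenate text

Corrected query:
SELECT customer || ': ' || product AS label FROM orders

Result:
label        
-------------
Hank: Laptop 
Dave: Laptop 
Dave: Headset
Dave: Cable  
Dave: Phone  
Hank: Webcam 
Hank: Monitor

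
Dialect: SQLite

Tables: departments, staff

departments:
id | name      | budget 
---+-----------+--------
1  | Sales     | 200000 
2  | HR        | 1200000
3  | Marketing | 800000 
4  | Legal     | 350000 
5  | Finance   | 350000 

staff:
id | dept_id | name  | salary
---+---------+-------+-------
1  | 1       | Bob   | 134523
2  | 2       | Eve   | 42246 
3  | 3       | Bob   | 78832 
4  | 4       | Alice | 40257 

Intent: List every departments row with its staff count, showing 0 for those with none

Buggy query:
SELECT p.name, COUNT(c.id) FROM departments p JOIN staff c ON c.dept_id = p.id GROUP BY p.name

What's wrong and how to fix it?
Bug: INNER JOIN drops departments rows that have no matching staff rows

Fix: Use LEFT JOIN so parents without children still appear (COUNT(c.id) gives 0)

Corrected query:
SELECT p.name, COUNT(c.id) FROM departments p LEFT JOIN staff c ON c.dept_id = p.id GROUP BY p.name

Result:
name      | COUNT(c.id)
----------+------------
Finance   | 0          
HR        | 1          
Legal     | 1          
Marketing | 1          
Sales     | 1          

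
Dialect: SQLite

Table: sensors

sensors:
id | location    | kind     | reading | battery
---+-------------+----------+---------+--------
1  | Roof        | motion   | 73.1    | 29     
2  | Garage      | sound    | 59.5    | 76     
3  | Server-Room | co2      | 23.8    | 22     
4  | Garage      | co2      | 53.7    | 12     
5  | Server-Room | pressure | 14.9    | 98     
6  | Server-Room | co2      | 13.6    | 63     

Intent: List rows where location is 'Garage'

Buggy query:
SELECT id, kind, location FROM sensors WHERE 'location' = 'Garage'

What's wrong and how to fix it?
Bug: 'location' in single quotes is a string literal, not the column; the comparison is literal-vs-literal and never true

Fix: Reference the column as location without single quotes

Corrected query:
SELECT id, kind, location FROM sensors WHERE location = 'Garage'

Result:
id | kind  | location
---+-------+---------
2  | sound | Garage  
4  | co2   | Garage  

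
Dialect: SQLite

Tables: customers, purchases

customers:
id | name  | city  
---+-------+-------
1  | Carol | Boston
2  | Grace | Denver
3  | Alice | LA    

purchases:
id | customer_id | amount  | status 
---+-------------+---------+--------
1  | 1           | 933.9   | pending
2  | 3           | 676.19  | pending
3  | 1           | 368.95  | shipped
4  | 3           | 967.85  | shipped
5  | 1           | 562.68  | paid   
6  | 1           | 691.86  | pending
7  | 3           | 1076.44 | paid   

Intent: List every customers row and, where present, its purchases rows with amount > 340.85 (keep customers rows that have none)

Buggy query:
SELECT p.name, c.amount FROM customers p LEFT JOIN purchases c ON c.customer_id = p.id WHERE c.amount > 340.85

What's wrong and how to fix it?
Bug: Filtering c.amount in WHERE discards the NULL rows produced by LEFT JOIN, turning it into an inner join

Fix: Put 'c.amount > 340.85' in the JOIN's ON clause instead of WHERE

Corrected query:
SELECT p.name, c.amount FROM customers p LEFT JOIN purchases c ON c.customer_id = p.id AND c.amount > 340.85

Result:
name  | amount 
------+--------
Carol | 368.95 
Carol | 562.68 
Carol | 691.86 
Carol | 933.9  
Grace | NULL   
Alice | 676.19 
Alice | 967.85 
Alice | 1076.44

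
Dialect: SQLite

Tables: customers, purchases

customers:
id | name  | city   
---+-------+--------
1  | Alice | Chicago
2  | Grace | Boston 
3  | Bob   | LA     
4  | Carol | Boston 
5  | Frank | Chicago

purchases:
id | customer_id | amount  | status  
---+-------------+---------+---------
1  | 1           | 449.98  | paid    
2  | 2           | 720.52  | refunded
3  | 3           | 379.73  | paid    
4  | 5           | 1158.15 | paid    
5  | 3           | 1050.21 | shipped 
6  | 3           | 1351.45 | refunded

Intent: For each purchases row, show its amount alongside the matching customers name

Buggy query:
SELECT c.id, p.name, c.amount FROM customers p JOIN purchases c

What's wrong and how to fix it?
Bug: Missing join condition: each purchases row is matched to all customers rows instead of just its own

Fix: Add ON c.customer_id = p.id to the JOIN

Corrected query:
SELECT c.id, p.name, c.amount FROM customers p JOIN purchases c ON c.customer_id = p.id

Result:
id | name  | amount 
---+-------+--------
1  | Alice | 449.98 
2  | Grace | 720.52 
3  | Bob   | 379.73 
4  | Frank | 1158.15
5  | Bob   | 1050.21
6  | Bob   | 1351.45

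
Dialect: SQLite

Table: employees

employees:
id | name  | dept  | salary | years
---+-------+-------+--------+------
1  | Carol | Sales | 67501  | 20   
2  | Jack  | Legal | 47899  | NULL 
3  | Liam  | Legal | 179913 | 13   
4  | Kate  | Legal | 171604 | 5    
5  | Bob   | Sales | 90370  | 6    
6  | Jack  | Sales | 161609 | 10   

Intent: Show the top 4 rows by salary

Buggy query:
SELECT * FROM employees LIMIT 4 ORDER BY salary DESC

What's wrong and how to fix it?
Bug: LIMIT must come after ORDER BY

Fix: Sort with ORDER BY, then apply LIMIT

Corrected query:
SELECT * FROM employees ORDER BY salary DESC LIMIT 4

Result:
id | name | dept  | salary | years
---+------+-------+--------+------
3  | Liam | Legal | 179913 | 13   
4  | Kate | Legal | 171604 | 5    
6  | Jack | Sales | 161609 | 10   
5  | Bob  | Sales | 90370  | 6    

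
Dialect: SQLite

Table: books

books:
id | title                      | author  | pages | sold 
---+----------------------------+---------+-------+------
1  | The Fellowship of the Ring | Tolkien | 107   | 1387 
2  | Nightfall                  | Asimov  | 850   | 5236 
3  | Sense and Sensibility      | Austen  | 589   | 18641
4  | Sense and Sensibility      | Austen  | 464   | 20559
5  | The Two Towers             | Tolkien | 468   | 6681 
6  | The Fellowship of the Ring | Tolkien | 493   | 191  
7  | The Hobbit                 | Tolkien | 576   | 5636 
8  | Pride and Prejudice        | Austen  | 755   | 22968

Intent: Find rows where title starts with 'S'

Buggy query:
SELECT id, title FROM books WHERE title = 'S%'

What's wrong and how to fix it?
Bug: '=' compares the literal string including the % character; pattern matching needs LIKE

Fix: Replace '=' with LIKE so 'S%' is treated as a pattern

Corrected query:
SELECT id, title FROM books WHERE title LIKE 'S%'

Result:
id | title                
---+----------------------
3  | Sense and Sensibility
4  | Sense and Sensibility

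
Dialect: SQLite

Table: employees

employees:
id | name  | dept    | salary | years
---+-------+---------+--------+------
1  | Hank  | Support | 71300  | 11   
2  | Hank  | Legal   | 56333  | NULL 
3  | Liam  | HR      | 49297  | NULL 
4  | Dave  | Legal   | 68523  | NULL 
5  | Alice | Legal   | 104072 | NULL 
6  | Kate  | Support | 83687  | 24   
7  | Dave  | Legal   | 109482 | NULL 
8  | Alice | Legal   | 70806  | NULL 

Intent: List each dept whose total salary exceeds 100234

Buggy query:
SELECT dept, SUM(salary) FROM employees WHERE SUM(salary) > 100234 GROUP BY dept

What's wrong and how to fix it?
Bug: WHERE runs before GROUP BY, so aggregates aren't available there

Fix: Move the aggregate condition to a HAVING clause

Corrected query:
SELECT dept, SUM(salary) FROM employees GROUP BY dept HAVING SUM(salary) > 100234

Result:
dept    | SUM(salary)
--------+------------
Legal   | 409216     
Support | 154987     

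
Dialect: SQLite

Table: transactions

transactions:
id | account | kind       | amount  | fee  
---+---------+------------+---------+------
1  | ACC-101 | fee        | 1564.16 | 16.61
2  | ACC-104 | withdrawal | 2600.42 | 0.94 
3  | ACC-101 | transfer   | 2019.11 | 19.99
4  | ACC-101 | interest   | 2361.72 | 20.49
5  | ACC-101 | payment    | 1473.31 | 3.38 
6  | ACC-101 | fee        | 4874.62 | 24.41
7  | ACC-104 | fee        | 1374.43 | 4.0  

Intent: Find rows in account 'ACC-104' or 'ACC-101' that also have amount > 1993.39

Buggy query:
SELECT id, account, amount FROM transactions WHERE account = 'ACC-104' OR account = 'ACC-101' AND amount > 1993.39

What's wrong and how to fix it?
Bug: Without parentheses, AND is evaluated before OR, so the amount filter only applies to the 'ACC-101' branch

Fix: Add parentheses around the OR so the AND applies to both alternatives

Corrected query:
SELECT id, account, amount FROM transactions WHERE (account = 'ACC-104' OR account = 'ACC-101') AND amount > 1993.39

Result:
id | account | amount 
---+---------+--------
2  | ACC-104 | 2600.42
3  | ACC-101 | 2019.11
4  | ACC-101 | 2361.72
6  | ACC-101 | 4874.62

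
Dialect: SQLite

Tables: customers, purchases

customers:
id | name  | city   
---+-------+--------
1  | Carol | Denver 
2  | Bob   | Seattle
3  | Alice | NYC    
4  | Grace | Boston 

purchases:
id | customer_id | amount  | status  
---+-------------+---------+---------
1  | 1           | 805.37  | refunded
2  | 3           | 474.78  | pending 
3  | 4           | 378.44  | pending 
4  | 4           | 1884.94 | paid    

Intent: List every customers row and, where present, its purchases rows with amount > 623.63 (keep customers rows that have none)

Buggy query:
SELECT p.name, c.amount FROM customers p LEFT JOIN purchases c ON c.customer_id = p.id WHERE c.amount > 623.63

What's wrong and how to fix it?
Bug: A WHERE condition on the right-hand table after LEFT JOIN drops unmatched parents

Fix: Move the right-table condition into the ON clause so unmatched parents are kept

Corrected query:
SELECT p.name, c.amount FROM customers p LEFT JOIN purchases c ON c.customer_id = p.id AND c.amount > 623.63

Result:
name  | amount 
------+--------
Carol | 805.37 
Bob   | NULL   
Alice | NULL   
Grace | 1884.94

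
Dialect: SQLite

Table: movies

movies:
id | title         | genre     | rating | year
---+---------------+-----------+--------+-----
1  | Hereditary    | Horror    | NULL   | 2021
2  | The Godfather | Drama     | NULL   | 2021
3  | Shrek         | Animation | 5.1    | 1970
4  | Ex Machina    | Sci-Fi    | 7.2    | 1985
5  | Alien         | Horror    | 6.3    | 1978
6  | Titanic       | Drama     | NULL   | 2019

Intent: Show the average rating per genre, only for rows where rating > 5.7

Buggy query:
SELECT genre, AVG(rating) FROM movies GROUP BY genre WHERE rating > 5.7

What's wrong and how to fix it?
Bug: Row-level WHERE must come before GROUP BY in the clause order

Fix: Move the WHERE clause before GROUP BY

Corrected query:
SELECT genre, AVG(rating) FROM movies WHERE rating > 5.7 GROUP BY genre

Result:
genre  | AVG(rating)
-------+------------
Horror | 6.3        
Sci-Fi | 7.2        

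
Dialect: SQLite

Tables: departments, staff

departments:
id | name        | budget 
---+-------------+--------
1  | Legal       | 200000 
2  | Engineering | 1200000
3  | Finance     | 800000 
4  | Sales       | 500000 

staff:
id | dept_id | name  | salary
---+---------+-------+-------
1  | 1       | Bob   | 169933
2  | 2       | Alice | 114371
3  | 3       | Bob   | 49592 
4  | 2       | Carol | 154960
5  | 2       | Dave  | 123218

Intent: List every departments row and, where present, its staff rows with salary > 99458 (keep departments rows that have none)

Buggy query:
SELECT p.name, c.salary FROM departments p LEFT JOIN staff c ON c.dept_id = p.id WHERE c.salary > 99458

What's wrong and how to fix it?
Bug: A WHERE condition on the right-hand table after LEFT JOIN drops unmatched parents

Fix: Move the right-table condition into the ON clause so unmatched parents are kept

Corrected query:
SELECT p.name, c.salary FROM departments p LEFT JOIN staff c ON c.dept_id = p.id AND c.salary > 99458

Result:
name        | salary
------------+-------
Legal       | 169933
Engineering | 114371
Engineering | 123218
Engineering | 154960
Finance     | NULL  
Sales       | NULL  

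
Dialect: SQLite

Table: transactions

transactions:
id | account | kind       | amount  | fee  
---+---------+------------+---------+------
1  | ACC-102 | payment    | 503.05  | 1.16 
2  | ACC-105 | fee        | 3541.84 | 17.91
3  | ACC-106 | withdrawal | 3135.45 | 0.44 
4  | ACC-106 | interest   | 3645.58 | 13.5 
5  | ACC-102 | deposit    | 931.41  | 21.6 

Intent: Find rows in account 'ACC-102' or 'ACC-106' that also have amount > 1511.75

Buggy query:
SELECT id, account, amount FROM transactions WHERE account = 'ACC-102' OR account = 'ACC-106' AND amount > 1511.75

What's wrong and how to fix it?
Bug: AND binds tighter than OR, so this parses as account = 'ACC-102' OR (account = 'ACC-106' AND amount > 1511.75)

Fix: Group the OR with parentheses (or use IN), then AND the threshold

Corrected query:
SELECT id, account, amount FROM transactions WHERE (account = 'ACC-102' OR account = 'ACC-106') AND amount > 1511.75

Result:
id | account | amount 
---+---------+--------
3  | ACC-106 | 3135.45
4  | ACC-106 | 3645.58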